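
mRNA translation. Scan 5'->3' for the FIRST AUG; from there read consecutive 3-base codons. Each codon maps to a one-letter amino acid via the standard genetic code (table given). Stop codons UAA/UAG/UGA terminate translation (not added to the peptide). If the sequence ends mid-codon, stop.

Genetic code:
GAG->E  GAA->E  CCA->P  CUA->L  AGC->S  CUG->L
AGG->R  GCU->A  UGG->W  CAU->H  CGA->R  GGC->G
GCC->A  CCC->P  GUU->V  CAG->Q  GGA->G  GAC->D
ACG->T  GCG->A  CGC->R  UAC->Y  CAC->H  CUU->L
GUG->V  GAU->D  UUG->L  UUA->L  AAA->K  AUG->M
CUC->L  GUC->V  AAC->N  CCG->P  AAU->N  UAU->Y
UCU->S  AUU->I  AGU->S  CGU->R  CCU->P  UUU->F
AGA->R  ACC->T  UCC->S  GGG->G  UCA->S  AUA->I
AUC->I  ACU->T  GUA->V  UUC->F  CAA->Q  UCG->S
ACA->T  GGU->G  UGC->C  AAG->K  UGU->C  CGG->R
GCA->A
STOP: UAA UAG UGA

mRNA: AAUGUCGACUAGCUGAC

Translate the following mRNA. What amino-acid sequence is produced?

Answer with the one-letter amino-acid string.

start AUG at pos 1
pos 1: AUG -> M; peptide=M
pos 4: UCG -> S; peptide=MS
pos 7: ACU -> T; peptide=MST
pos 10: AGC -> S; peptide=MSTS
pos 13: UGA -> STOP

Answer: MSTS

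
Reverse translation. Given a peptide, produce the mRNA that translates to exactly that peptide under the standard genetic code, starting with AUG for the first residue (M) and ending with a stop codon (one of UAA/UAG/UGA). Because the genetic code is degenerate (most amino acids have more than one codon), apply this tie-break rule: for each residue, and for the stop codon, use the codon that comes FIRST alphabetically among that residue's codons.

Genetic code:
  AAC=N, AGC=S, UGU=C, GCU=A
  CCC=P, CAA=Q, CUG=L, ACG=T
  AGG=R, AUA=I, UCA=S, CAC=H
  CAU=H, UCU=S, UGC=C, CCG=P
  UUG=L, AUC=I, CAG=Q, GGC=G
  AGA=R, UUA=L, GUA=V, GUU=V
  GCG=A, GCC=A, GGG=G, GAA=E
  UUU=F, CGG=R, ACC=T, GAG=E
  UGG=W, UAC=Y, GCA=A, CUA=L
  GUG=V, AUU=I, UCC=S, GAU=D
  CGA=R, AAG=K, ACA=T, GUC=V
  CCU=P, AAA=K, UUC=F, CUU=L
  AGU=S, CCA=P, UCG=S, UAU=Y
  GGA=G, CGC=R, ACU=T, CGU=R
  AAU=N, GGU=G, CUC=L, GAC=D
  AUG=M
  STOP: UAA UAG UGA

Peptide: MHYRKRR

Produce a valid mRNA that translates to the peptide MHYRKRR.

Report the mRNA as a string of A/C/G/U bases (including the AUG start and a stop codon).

residue 1: M -> AUG (start codon)
residue 2: H codons sorted = CAC,CAU -> pick first = CAC
residue 3: Y codons sorted = UAC,UAU -> pick first = UAC
residue 4: R codons sorted = AGA,AGG,CGA,CGC,CGG,CGU -> pick first = AGA
residue 5: K codons sorted = AAA,AAG -> pick first = AAA
residue 6: R codons sorted = AGA,AGG,CGA,CGC,CGG,CGU -> pick first = AGA
residue 7: R codons sorted = AGA,AGG,CGA,CGC,CGG,CGU -> pick first = AGA
terminator: stop codons sorted = UAA,UAG,UGA -> pick first = UAA

Answer: mRNA: AUGCACUACAGAAAAAGAAGAUAA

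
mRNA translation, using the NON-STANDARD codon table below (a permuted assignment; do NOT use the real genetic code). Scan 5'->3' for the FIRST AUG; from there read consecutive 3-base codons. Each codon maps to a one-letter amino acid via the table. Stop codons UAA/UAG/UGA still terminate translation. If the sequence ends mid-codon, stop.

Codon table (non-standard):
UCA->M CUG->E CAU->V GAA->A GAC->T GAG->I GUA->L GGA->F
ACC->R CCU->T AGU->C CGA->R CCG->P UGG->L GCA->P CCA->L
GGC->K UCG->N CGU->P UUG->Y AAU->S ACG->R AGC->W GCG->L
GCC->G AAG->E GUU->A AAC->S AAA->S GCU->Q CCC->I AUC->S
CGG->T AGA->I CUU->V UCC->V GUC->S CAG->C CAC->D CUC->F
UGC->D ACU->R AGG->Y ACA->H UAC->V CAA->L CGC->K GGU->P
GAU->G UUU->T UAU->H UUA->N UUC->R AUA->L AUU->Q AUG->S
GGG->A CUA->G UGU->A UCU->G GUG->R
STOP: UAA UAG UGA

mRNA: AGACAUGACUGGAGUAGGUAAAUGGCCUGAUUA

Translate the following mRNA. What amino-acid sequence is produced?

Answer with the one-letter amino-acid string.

start AUG at pos 4
pos 4: AUG -> S; peptide=S
pos 7: ACU -> R; peptide=SR
pos 10: GGA -> F; peptide=SRF
pos 13: GUA -> L; peptide=SRFL
pos 16: GGU -> P; peptide=SRFLP
pos 19: AAA -> S; peptide=SRFLPS
pos 22: UGG -> L; peptide=SRFLPSL
pos 25: CCU -> T; peptide=SRFLPSLT
pos 28: GAU -> G; peptide=SRFLPSLTG
pos 31: only 2 nt remain (<3), stop (end of mRNA)

Answer: SRFLPSLTG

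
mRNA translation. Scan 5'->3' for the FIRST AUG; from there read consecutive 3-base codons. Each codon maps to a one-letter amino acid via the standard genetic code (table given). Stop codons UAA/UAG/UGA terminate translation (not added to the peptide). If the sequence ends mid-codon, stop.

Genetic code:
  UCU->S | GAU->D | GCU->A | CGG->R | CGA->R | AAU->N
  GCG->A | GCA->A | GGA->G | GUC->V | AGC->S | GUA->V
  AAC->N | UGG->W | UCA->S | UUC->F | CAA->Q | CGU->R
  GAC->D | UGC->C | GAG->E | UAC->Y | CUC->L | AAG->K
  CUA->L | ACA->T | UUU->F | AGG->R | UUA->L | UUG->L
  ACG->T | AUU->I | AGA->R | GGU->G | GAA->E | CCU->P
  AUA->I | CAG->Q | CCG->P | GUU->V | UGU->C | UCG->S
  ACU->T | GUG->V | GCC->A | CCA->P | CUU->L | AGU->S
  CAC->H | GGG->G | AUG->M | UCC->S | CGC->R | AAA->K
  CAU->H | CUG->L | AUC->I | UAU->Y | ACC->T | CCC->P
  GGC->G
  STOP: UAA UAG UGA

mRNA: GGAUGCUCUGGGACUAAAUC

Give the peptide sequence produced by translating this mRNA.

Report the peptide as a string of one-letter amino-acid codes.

start AUG at pos 2
pos 2: AUG -> M; peptide=M
pos 5: CUC -> L; peptide=ML
pos 8: UGG -> W; peptide=MLW
pos 11: GAC -> D; peptide=MLWD
pos 14: UAA -> STOP

Answer: MLWD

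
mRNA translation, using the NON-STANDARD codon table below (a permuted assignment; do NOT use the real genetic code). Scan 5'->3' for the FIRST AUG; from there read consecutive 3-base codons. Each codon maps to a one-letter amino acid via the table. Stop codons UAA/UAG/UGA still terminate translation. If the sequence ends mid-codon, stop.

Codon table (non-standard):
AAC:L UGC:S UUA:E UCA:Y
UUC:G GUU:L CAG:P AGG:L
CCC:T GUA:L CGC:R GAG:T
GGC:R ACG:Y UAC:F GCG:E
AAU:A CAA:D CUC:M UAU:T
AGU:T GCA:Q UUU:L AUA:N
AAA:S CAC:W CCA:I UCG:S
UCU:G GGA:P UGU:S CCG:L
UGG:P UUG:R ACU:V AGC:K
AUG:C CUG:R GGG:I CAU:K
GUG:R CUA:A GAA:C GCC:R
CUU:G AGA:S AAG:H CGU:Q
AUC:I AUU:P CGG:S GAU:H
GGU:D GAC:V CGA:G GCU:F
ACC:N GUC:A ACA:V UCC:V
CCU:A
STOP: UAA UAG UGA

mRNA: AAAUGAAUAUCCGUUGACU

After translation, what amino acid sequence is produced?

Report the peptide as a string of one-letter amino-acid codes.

start AUG at pos 2
pos 2: AUG -> C; peptide=C
pos 5: AAU -> A; peptide=CA
pos 8: AUC -> I; peptide=CAI
pos 11: CGU -> Q; peptide=CAIQ
pos 14: UGA -> STOP

Answer: CAIQ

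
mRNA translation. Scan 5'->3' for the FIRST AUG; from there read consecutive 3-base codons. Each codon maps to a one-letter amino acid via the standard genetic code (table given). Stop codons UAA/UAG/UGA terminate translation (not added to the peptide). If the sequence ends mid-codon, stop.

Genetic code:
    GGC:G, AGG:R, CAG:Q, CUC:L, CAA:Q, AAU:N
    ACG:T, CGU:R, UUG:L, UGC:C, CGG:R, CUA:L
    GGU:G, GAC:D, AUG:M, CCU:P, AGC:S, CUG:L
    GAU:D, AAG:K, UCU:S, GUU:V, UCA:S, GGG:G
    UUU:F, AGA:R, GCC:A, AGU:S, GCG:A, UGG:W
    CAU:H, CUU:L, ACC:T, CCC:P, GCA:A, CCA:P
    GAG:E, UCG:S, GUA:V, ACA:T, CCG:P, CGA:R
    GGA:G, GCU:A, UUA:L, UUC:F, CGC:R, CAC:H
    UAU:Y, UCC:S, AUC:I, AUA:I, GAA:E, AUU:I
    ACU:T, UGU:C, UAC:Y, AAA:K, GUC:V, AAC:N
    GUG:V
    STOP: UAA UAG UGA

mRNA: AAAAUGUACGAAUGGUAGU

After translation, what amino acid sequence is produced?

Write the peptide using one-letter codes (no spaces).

Answer: MYEW

Derivation:
start AUG at pos 3
pos 3: AUG -> M; peptide=M
pos 6: UAC -> Y; peptide=MY
pos 9: GAA -> E; peptide=MYE
pos 12: UGG -> W; peptide=MYEW
pos 15: UAG -> STOP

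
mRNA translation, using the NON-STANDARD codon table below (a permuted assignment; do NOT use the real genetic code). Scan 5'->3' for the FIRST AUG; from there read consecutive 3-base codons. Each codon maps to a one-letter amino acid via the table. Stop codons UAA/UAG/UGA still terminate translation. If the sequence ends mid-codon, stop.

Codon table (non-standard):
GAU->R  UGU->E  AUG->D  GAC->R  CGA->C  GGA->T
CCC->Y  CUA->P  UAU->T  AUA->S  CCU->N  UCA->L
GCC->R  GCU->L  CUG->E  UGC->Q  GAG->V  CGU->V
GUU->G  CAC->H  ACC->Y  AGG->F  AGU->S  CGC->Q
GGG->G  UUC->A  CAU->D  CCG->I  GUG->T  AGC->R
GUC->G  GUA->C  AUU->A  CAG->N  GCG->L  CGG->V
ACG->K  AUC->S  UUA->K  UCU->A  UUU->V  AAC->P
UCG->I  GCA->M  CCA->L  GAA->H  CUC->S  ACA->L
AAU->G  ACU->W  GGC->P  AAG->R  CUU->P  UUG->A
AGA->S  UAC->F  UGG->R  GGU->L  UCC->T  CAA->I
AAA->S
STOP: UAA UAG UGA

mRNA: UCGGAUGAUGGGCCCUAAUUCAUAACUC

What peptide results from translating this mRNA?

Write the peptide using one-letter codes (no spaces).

Answer: DDPNGL

Derivation:
start AUG at pos 4
pos 4: AUG -> D; peptide=D
pos 7: AUG -> D; peptide=DD
pos 10: GGC -> P; peptide=DDP
pos 13: CCU -> N; peptide=DDPN
pos 16: AAU -> G; peptide=DDPNG
pos 19: UCA -> L; peptide=DDPNGL
pos 22: UAA -> STOP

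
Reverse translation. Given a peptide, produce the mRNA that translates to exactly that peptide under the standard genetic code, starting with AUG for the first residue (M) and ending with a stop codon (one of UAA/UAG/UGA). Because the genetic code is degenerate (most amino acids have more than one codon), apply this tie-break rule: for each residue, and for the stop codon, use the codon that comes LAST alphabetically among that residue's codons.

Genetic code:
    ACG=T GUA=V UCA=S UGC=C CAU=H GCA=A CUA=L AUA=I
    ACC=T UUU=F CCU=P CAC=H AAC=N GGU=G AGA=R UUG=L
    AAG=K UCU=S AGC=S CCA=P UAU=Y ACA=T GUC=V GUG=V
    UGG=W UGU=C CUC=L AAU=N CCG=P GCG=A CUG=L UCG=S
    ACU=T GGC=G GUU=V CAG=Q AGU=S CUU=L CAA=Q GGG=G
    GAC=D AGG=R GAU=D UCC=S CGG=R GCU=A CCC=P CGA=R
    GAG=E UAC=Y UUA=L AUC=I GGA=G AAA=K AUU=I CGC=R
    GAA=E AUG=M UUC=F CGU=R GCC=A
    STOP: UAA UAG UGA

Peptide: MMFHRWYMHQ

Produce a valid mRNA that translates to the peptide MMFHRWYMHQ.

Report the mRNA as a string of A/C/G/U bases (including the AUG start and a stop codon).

Answer: mRNA: AUGAUGUUUCAUCGUUGGUAUAUGCAUCAGUGA

Derivation:
residue 1: M -> AUG (start codon)
residue 2: M -> AUG (only codon)
residue 3: F codons sorted = UUC,UUU -> pick last = UUU
residue 4: H codons sorted = CAC,CAU -> pick last = CAU
residue 5: R codons sorted = AGA,AGG,CGA,CGC,CGG,CGU -> pick last = CGU
residue 6: W -> UGG (only codon)
residue 7: Y codons sorted = UAC,UAU -> pick last = UAU
residue 8: M -> AUG (only codon)
residue 9: H codons sorted = CAC,CAU -> pick last = CAU
residue 10: Q codons sorted = CAA,CAG -> pick last = CAG
terminator: stop codons sorted = UAA,UAG,UGA -> pick last = UGA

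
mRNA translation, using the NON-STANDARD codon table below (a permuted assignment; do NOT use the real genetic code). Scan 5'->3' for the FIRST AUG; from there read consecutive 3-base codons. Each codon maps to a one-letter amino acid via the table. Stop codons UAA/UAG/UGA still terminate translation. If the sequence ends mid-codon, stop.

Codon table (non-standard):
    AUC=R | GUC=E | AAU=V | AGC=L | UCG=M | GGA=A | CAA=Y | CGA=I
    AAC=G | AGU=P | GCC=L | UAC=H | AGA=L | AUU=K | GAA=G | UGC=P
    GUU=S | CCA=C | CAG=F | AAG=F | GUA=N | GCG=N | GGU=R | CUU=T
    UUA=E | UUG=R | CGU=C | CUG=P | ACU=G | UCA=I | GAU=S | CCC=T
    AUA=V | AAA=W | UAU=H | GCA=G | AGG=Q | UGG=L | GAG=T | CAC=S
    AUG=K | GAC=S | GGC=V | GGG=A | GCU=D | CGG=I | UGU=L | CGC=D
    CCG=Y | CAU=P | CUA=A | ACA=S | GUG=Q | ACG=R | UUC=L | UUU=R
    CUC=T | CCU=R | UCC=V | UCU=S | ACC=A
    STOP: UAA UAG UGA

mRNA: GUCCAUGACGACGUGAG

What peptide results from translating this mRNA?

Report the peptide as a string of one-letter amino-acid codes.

Answer: KRR

Derivation:
start AUG at pos 4
pos 4: AUG -> K; peptide=K
pos 7: ACG -> R; peptide=KR
pos 10: ACG -> R; peptide=KRR
pos 13: UGA -> STOP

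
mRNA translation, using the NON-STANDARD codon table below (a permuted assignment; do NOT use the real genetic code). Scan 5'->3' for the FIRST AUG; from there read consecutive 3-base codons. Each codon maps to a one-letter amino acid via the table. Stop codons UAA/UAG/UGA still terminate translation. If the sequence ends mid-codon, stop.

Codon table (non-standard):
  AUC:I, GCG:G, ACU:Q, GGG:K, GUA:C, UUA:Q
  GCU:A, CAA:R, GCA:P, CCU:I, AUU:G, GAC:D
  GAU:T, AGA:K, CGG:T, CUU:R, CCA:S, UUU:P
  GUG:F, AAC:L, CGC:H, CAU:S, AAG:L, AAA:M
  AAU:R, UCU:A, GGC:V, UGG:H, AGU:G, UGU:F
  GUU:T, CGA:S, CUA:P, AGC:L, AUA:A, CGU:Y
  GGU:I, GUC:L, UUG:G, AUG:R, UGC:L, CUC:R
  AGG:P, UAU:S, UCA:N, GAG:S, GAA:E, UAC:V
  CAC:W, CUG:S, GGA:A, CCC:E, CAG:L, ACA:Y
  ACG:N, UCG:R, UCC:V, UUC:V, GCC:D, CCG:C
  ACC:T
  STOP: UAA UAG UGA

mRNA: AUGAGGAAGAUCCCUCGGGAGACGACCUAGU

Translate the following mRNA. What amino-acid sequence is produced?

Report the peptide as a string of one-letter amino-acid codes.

Answer: RPLIITSNT

Derivation:
start AUG at pos 0
pos 0: AUG -> R; peptide=R
pos 3: AGG -> P; peptide=RP
pos 6: AAG -> L; peptide=RPL
pos 9: AUC -> I; peptide=RPLI
pos 12: CCU -> I; peptide=RPLII
pos 15: CGG -> T; peptide=RPLIIT
pos 18: GAG -> S; peptide=RPLIITS
pos 21: ACG -> N; peptide=RPLIITSN
pos 24: ACC -> T; peptide=RPLIITSNT
pos 27: UAG -> STOP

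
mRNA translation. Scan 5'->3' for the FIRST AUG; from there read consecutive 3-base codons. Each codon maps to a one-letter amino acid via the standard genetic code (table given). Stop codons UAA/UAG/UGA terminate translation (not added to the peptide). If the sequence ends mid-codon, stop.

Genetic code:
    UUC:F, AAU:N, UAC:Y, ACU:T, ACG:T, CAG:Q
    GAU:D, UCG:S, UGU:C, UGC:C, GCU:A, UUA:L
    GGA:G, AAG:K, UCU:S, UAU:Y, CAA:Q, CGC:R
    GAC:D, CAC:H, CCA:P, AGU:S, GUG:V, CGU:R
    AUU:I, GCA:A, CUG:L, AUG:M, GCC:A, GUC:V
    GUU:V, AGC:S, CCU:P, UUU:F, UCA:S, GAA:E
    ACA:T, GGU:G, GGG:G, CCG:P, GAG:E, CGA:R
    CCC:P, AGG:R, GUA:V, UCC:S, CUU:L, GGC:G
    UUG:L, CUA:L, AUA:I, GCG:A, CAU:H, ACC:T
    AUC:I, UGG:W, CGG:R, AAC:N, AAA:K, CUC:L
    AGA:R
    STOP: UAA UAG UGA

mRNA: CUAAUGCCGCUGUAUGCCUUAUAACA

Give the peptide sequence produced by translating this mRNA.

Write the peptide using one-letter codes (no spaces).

start AUG at pos 3
pos 3: AUG -> M; peptide=M
pos 6: CCG -> P; peptide=MP
pos 9: CUG -> L; peptide=MPL
pos 12: UAU -> Y; peptide=MPLY
pos 15: GCC -> A; peptide=MPLYA
pos 18: UUA -> L; peptide=MPLYAL
pos 21: UAA -> STOP

Answer: MPLYAL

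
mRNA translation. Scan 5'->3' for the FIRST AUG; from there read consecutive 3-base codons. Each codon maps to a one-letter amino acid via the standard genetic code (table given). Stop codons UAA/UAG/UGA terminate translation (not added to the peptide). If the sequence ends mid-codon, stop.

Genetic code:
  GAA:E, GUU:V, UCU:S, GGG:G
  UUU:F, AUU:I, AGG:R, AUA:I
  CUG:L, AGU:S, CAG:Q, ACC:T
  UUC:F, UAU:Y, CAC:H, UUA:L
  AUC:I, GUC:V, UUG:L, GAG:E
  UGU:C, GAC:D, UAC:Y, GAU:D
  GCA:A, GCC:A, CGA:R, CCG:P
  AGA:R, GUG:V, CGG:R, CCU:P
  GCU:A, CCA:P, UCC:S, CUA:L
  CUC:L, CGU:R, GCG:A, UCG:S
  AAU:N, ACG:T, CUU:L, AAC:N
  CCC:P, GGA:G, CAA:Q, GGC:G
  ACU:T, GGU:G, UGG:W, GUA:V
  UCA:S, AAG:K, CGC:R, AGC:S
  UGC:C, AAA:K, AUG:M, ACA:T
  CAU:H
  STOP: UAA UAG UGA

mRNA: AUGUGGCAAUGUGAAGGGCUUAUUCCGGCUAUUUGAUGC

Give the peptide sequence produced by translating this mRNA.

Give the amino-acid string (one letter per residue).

start AUG at pos 0
pos 0: AUG -> M; peptide=M
pos 3: UGG -> W; peptide=MW
pos 6: CAA -> Q; peptide=MWQ
pos 9: UGU -> C; peptide=MWQC
pos 12: GAA -> E; peptide=MWQCE
pos 15: GGG -> G; peptide=MWQCEG
pos 18: CUU -> L; peptide=MWQCEGL
pos 21: AUU -> I; peptide=MWQCEGLI
pos 24: CCG -> P; peptide=MWQCEGLIP
pos 27: GCU -> A; peptide=MWQCEGLIPA
pos 30: AUU -> I; peptide=MWQCEGLIPAI
pos 33: UGA -> STOP

Answer: MWQCEGLIPAI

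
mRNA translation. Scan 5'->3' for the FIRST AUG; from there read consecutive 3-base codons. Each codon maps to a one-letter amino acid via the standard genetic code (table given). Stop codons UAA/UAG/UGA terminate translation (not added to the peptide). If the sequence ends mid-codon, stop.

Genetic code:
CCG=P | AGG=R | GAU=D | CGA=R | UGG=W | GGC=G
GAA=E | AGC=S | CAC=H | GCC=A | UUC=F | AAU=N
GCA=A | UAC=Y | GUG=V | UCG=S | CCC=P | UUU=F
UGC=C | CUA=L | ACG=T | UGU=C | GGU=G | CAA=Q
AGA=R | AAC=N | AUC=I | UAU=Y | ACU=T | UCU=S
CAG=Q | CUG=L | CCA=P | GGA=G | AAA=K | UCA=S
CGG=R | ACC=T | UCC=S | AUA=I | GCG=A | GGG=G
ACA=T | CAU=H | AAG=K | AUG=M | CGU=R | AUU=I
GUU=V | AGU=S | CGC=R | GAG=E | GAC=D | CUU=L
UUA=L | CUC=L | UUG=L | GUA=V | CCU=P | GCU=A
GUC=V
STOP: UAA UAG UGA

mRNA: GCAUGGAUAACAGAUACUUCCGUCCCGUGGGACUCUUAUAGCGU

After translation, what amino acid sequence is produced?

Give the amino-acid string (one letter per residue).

Answer: MDNRYFRPVGLL

Derivation:
start AUG at pos 2
pos 2: AUG -> M; peptide=M
pos 5: GAU -> D; peptide=MD
pos 8: AAC -> N; peptide=MDN
pos 11: AGA -> R; peptide=MDNR
pos 14: UAC -> Y; peptide=MDNRY
pos 17: UUC -> F; peptide=MDNRYF
pos 20: CGU -> R; peptide=MDNRYFR
pos 23: CCC -> P; peptide=MDNRYFRP
pos 26: GUG -> V; peptide=MDNRYFRPV
pos 29: GGA -> G; peptide=MDNRYFRPVG
pos 32: CUC -> L; peptide=MDNRYFRPVGL
pos 35: UUA -> L; peptide=MDNRYFRPVGLL
pos 38: UAG -> STOP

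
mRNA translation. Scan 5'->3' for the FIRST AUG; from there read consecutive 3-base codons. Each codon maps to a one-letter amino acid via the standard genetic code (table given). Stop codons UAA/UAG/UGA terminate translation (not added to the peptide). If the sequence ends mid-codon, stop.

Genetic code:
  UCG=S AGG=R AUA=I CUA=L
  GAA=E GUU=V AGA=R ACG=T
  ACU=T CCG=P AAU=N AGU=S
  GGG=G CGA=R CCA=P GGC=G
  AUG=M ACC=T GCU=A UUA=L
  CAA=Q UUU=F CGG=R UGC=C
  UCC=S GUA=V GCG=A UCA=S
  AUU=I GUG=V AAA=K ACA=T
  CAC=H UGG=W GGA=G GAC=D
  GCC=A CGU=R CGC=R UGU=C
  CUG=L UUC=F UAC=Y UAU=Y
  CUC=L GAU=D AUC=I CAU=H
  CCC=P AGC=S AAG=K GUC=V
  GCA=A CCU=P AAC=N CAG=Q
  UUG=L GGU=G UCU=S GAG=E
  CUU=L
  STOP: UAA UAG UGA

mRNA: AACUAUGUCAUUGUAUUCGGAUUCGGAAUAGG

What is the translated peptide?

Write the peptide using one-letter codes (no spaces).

start AUG at pos 4
pos 4: AUG -> M; peptide=M
pos 7: UCA -> S; peptide=MS
pos 10: UUG -> L; peptide=MSL
pos 13: UAU -> Y; peptide=MSLY
pos 16: UCG -> S; peptide=MSLYS
pos 19: GAU -> D; peptide=MSLYSD
pos 22: UCG -> S; peptide=MSLYSDS
pos 25: GAA -> E; peptide=MSLYSDSE
pos 28: UAG -> STOP

Answer: MSLYSDSE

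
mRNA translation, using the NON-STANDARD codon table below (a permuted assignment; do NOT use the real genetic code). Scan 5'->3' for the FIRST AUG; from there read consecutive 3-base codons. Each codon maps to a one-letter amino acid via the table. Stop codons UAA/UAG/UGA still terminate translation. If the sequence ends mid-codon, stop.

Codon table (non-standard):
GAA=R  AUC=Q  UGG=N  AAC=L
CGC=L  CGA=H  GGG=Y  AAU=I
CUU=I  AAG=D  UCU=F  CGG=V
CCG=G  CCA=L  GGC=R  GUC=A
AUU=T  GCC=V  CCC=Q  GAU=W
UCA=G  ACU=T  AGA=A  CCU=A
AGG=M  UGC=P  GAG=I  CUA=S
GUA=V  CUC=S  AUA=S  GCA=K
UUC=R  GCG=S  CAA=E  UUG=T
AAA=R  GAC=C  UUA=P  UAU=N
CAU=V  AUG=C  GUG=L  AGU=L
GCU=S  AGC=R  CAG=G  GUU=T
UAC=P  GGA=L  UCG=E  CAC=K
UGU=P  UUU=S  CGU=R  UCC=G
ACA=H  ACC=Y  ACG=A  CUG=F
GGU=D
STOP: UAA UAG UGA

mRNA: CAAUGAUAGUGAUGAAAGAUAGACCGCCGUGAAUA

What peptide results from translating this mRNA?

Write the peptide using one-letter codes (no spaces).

Answer: CSLCRWAGG

Derivation:
start AUG at pos 2
pos 2: AUG -> C; peptide=C
pos 5: AUA -> S; peptide=CS
pos 8: GUG -> L; peptide=CSL
pos 11: AUG -> C; peptide=CSLC
pos 14: AAA -> R; peptide=CSLCR
pos 17: GAU -> W; peptide=CSLCRW
pos 20: AGA -> A; peptide=CSLCRWA
pos 23: CCG -> G; peptide=CSLCRWAG
pos 26: CCG -> G; peptide=CSLCRWAGG
pos 29: UGA -> STOP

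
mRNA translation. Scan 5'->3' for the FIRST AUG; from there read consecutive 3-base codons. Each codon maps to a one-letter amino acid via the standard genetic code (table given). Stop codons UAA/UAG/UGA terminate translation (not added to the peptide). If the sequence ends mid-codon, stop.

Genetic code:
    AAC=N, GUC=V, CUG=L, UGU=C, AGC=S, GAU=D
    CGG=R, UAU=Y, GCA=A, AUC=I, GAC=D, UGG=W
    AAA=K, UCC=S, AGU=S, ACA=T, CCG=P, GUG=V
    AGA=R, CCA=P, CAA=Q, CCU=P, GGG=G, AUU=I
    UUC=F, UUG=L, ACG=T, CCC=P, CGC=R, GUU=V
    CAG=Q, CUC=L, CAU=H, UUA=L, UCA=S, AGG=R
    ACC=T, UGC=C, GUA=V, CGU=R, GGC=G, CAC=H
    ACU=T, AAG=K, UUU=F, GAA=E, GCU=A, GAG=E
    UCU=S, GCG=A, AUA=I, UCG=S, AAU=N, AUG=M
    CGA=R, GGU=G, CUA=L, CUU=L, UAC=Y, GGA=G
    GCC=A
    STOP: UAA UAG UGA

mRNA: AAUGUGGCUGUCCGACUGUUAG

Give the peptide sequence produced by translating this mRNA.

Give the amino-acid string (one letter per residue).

Answer: MWLSDC

Derivation:
start AUG at pos 1
pos 1: AUG -> M; peptide=M
pos 4: UGG -> W; peptide=MW
pos 7: CUG -> L; peptide=MWL
pos 10: UCC -> S; peptide=MWLS
pos 13: GAC -> D; peptide=MWLSD
pos 16: UGU -> C; peptide=MWLSDC
pos 19: UAG -> STOP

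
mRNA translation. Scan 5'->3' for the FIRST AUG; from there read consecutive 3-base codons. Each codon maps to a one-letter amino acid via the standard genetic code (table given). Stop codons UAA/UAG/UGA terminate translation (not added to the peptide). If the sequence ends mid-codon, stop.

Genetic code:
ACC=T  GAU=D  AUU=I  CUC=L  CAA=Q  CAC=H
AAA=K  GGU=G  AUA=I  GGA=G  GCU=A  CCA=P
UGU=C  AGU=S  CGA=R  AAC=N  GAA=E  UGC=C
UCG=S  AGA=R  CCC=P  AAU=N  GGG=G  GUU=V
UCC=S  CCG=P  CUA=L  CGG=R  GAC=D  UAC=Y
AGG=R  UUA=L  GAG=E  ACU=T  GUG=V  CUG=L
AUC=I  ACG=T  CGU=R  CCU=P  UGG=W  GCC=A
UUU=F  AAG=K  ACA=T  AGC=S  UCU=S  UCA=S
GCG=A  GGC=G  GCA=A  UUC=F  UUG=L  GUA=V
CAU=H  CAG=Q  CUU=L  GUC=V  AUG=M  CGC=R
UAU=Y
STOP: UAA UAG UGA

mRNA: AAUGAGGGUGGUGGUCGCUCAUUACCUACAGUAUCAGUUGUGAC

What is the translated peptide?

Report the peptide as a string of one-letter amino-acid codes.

Answer: MRVVVAHYLQYQL

Derivation:
start AUG at pos 1
pos 1: AUG -> M; peptide=M
pos 4: AGG -> R; peptide=MR
pos 7: GUG -> V; peptide=MRV
pos 10: GUG -> V; peptide=MRVV
pos 13: GUC -> V; peptide=MRVVV
pos 16: GCU -> A; peptide=MRVVVA
pos 19: CAU -> H; peptide=MRVVVAH
pos 22: UAC -> Y; peptide=MRVVVAHY
pos 25: CUA -> L; peptide=MRVVVAHYL
pos 28: CAG -> Q; peptide=MRVVVAHYLQ
pos 31: UAU -> Y; peptide=MRVVVAHYLQY
pos 34: CAG -> Q; peptide=MRVVVAHYLQYQ
pos 37: UUG -> L; peptide=MRVVVAHYLQYQL
pos 40: UGA -> STOP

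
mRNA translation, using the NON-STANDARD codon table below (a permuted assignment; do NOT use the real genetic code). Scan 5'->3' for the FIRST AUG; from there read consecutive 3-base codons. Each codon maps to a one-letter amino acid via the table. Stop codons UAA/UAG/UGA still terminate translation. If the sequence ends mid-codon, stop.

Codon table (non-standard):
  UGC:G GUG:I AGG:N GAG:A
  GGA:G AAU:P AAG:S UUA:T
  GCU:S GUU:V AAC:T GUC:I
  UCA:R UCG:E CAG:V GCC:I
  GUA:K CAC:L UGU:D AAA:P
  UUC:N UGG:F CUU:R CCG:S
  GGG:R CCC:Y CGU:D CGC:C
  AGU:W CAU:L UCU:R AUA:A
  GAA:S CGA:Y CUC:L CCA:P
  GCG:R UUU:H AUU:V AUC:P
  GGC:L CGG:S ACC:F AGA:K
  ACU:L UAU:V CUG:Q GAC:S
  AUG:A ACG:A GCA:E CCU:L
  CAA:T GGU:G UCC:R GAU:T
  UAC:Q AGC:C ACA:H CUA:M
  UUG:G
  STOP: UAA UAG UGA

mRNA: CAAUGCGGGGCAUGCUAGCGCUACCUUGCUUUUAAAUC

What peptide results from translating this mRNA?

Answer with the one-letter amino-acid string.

Answer: ASLAMRMLGH

Derivation:
start AUG at pos 2
pos 2: AUG -> A; peptide=A
pos 5: CGG -> S; peptide=AS
pos 8: GGC -> L; peptide=ASL
pos 11: AUG -> A; peptide=ASLA
pos 14: CUA -> M; peptide=ASLAM
pos 17: GCG -> R; peptide=ASLAMR
pos 20: CUA -> M; peptide=ASLAMRM
pos 23: CCU -> L; peptide=ASLAMRML
pos 26: UGC -> G; peptide=ASLAMRMLG
pos 29: UUU -> H; peptide=ASLAMRMLGH
pos 32: UAA -> STOP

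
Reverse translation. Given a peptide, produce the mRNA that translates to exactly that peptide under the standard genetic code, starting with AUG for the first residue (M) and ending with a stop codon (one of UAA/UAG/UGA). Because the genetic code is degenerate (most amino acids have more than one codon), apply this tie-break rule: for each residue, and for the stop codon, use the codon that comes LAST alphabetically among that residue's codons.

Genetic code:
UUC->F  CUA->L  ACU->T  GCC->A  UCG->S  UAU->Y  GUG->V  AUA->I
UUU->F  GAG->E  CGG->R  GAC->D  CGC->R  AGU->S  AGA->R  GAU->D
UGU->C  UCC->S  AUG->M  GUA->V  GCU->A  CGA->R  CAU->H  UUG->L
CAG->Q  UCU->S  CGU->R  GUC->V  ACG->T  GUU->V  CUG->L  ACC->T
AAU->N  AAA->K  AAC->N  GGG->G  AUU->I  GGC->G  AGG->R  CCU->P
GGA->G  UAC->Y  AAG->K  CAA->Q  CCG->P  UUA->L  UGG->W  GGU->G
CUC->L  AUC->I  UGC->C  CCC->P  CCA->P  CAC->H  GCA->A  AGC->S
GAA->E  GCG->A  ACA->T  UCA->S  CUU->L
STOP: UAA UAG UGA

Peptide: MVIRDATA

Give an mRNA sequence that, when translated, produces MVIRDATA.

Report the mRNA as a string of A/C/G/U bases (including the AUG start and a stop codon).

residue 1: M -> AUG (start codon)
residue 2: V codons sorted = GUA,GUC,GUG,GUU -> pick last = GUU
residue 3: I codons sorted = AUA,AUC,AUU -> pick last = AUU
residue 4: R codons sorted = AGA,AGG,CGA,CGC,CGG,CGU -> pick last = CGU
residue 5: D codons sorted = GAC,GAU -> pick last = GAU
residue 6: A codons sorted = GCA,GCC,GCG,GCU -> pick last = GCU
residue 7: T codons sorted = ACA,ACC,ACG,ACU -> pick last = ACU
residue 8: A codons sorted = GCA,GCC,GCG,GCU -> pick last = GCU
terminator: stop codons sorted = UAA,UAG,UGA -> pick last = UGA

Answer: mRNA: AUGGUUAUUCGUGAUGCUACUGCUUGA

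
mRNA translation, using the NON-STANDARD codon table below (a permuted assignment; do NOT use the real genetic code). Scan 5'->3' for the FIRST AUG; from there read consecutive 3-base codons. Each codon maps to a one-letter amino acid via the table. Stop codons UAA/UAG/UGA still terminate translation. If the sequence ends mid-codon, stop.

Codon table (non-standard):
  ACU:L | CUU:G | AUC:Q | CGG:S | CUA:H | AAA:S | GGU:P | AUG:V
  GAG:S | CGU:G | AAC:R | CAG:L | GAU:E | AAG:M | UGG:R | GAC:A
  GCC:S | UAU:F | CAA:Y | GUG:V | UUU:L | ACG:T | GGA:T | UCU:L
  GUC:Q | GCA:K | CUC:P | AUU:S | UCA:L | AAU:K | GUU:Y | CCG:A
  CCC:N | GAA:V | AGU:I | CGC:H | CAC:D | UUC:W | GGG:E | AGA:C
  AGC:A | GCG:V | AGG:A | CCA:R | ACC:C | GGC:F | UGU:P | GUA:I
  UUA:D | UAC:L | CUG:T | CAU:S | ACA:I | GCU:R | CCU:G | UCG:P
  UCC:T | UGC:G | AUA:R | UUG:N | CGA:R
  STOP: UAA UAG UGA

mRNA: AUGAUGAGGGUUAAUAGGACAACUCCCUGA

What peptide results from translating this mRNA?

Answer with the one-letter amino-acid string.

Answer: VVAYKAILN

Derivation:
start AUG at pos 0
pos 0: AUG -> V; peptide=V
pos 3: AUG -> V; peptide=VV
pos 6: AGG -> A; peptide=VVA
pos 9: GUU -> Y; peptide=VVAY
pos 12: AAU -> K; peptide=VVAYK
pos 15: AGG -> A; peptide=VVAYKA
pos 18: ACA -> I; peptide=VVAYKAI
pos 21: ACU -> L; peptide=VVAYKAIL
pos 24: CCC -> N; peptide=VVAYKAILN
pos 27: UGA -> STOP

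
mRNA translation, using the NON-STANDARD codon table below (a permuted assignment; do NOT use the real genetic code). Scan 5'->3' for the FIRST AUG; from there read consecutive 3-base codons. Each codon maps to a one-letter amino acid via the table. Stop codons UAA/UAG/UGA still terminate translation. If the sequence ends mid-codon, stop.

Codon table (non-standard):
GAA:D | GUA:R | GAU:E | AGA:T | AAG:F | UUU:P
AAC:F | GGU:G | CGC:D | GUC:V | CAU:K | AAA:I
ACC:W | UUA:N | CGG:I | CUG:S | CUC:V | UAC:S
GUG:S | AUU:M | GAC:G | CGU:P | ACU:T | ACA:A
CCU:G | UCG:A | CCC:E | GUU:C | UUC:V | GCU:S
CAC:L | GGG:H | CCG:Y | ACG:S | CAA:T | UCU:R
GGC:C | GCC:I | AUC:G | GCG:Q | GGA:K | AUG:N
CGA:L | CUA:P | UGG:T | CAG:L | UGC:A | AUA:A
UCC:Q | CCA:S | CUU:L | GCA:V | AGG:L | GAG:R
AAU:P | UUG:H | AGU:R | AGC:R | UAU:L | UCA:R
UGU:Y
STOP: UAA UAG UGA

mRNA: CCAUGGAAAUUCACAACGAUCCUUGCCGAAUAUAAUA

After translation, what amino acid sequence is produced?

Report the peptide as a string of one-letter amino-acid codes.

start AUG at pos 2
pos 2: AUG -> N; peptide=N
pos 5: GAA -> D; peptide=ND
pos 8: AUU -> M; peptide=NDM
pos 11: CAC -> L; peptide=NDML
pos 14: AAC -> F; peptide=NDMLF
pos 17: GAU -> E; peptide=NDMLFE
pos 20: CCU -> G; peptide=NDMLFEG
pos 23: UGC -> A; peptide=NDMLFEGA
pos 26: CGA -> L; peptide=NDMLFEGAL
pos 29: AUA -> A; peptide=NDMLFEGALA
pos 32: UAA -> STOP

Answer: NDMLFEGALA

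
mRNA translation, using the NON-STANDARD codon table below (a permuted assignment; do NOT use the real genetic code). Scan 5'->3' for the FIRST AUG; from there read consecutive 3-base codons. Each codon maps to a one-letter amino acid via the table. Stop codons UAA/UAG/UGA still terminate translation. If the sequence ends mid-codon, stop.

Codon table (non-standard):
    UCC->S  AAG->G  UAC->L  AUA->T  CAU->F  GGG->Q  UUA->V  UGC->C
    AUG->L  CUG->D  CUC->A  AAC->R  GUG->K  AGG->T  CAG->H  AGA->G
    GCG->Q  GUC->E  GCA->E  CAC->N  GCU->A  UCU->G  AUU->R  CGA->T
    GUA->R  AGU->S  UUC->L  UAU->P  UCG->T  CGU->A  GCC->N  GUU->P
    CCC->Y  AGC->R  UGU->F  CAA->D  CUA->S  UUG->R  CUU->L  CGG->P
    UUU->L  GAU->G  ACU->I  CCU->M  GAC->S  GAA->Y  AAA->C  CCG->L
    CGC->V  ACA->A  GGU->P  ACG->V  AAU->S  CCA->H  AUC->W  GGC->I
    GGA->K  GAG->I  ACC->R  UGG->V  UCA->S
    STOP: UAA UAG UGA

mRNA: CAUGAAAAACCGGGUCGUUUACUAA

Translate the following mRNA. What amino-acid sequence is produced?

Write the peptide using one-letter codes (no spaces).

Answer: LCRPEPL

Derivation:
start AUG at pos 1
pos 1: AUG -> L; peptide=L
pos 4: AAA -> C; peptide=LC
pos 7: AAC -> R; peptide=LCR
pos 10: CGG -> P; peptide=LCRP
pos 13: GUC -> E; peptide=LCRPE
pos 16: GUU -> P; peptide=LCRPEP
pos 19: UAC -> L; peptide=LCRPEPL
pos 22: UAA -> STOP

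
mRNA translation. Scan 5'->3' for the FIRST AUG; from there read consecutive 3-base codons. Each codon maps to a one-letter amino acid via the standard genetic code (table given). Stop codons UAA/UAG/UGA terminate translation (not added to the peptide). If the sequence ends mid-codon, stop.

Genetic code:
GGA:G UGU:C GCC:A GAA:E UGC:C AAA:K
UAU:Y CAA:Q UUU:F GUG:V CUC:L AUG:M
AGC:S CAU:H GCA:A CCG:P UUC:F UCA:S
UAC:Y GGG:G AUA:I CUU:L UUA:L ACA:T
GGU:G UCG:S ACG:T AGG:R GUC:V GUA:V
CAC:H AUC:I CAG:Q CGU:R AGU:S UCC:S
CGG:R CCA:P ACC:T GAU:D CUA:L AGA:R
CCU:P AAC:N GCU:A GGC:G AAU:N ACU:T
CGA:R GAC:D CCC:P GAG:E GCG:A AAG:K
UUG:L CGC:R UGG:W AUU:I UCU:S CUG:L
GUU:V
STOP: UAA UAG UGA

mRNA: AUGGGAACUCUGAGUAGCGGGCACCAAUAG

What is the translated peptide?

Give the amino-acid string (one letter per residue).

start AUG at pos 0
pos 0: AUG -> M; peptide=M
pos 3: GGA -> G; peptide=MG
pos 6: ACU -> T; peptide=MGT
pos 9: CUG -> L; peptide=MGTL
pos 12: AGU -> S; peptide=MGTLS
pos 15: AGC -> S; peptide=MGTLSS
pos 18: GGG -> G; peptide=MGTLSSG
pos 21: CAC -> H; peptide=MGTLSSGH
pos 24: CAA -> Q; peptide=MGTLSSGHQ
pos 27: UAG -> STOP

Answer: MGTLSSGHQ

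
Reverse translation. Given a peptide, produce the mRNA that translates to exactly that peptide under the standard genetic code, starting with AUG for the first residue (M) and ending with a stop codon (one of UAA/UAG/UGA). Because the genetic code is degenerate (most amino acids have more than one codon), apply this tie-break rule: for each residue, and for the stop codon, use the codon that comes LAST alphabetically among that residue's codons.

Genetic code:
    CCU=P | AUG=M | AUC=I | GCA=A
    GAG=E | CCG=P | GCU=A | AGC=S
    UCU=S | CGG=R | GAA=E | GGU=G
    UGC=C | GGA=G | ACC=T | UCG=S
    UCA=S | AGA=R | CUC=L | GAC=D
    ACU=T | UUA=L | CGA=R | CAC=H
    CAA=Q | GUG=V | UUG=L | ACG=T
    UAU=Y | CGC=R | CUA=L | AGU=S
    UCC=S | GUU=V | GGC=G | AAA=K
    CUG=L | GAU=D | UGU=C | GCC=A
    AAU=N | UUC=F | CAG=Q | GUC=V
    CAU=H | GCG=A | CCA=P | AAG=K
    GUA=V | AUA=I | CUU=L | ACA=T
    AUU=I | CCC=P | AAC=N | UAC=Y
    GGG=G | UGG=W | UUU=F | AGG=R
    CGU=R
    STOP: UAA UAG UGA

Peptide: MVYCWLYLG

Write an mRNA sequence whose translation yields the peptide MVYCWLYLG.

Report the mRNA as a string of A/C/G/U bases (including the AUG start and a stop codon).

residue 1: M -> AUG (start codon)
residue 2: V codons sorted = GUA,GUC,GUG,GUU -> pick last = GUU
residue 3: Y codons sorted = UAC,UAU -> pick last = UAU
residue 4: C codons sorted = UGC,UGU -> pick last = UGU
residue 5: W -> UGG (only codon)
residue 6: L codons sorted = CUA,CUC,CUG,CUU,UUA,UUG -> pick last = UUG
residue 7: Y codons sorted = UAC,UAU -> pick last = UAU
residue 8: L codons sorted = CUA,CUC,CUG,CUU,UUA,UUG -> pick last = UUG
residue 9: G codons sorted = GGA,GGC,GGG,GGU -> pick last = GGU
terminator: stop codons sorted = UAA,UAG,UGA -> pick last = UGA

Answer: mRNA: AUGGUUUAUUGUUGGUUGUAUUUGGGUUGA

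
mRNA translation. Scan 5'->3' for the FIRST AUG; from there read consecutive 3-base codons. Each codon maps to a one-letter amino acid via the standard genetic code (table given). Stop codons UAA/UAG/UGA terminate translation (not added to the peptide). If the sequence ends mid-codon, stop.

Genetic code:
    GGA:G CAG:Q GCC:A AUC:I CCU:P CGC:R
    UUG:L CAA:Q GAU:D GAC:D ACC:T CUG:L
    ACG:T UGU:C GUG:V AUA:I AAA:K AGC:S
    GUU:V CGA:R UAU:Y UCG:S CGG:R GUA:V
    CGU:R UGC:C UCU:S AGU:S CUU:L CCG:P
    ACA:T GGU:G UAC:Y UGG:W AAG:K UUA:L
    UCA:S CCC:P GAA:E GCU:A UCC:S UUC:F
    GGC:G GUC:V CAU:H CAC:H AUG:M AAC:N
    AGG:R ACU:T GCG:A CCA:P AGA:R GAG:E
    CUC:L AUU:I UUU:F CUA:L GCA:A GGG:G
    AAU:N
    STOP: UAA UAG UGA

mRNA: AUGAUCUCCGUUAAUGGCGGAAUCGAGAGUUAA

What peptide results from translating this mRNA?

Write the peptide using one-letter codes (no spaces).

Answer: MISVNGGIES

Derivation:
start AUG at pos 0
pos 0: AUG -> M; peptide=M
pos 3: AUC -> I; peptide=MI
pos 6: UCC -> S; peptide=MIS
pos 9: GUU -> V; peptide=MISV
pos 12: AAU -> N; peptide=MISVN
pos 15: GGC -> G; peptide=MISVNG
pos 18: GGA -> G; peptide=MISVNGG
pos 21: AUC -> I; peptide=MISVNGGI
pos 24: GAG -> E; peptide=MISVNGGIE
pos 27: AGU -> S; peptide=MISVNGGIES
pos 30: UAA -> STOP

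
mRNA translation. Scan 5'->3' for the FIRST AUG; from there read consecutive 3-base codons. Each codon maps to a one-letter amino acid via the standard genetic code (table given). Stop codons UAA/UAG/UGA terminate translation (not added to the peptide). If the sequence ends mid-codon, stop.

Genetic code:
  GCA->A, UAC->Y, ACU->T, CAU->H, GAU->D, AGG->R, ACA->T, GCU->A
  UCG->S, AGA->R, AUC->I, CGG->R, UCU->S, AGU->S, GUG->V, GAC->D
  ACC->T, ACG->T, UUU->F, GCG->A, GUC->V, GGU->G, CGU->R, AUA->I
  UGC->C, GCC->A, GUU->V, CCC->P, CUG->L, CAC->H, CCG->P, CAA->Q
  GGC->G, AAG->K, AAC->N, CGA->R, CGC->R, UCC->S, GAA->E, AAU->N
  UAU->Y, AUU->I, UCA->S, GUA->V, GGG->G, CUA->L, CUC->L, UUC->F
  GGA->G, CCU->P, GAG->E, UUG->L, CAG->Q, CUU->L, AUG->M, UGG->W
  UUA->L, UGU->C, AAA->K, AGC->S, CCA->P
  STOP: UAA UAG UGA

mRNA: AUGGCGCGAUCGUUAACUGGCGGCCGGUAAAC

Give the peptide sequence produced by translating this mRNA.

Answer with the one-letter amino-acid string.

Answer: MARSLTGGR

Derivation:
start AUG at pos 0
pos 0: AUG -> M; peptide=M
pos 3: GCG -> A; peptide=MA
pos 6: CGA -> R; peptide=MAR
pos 9: UCG -> S; peptide=MARS
pos 12: UUA -> L; peptide=MARSL
pos 15: ACU -> T; peptide=MARSLT
pos 18: GGC -> G; peptide=MARSLTG
pos 21: GGC -> G; peptide=MARSLTGG
pos 24: CGG -> R; peptide=MARSLTGGR
pos 27: UAA -> STOP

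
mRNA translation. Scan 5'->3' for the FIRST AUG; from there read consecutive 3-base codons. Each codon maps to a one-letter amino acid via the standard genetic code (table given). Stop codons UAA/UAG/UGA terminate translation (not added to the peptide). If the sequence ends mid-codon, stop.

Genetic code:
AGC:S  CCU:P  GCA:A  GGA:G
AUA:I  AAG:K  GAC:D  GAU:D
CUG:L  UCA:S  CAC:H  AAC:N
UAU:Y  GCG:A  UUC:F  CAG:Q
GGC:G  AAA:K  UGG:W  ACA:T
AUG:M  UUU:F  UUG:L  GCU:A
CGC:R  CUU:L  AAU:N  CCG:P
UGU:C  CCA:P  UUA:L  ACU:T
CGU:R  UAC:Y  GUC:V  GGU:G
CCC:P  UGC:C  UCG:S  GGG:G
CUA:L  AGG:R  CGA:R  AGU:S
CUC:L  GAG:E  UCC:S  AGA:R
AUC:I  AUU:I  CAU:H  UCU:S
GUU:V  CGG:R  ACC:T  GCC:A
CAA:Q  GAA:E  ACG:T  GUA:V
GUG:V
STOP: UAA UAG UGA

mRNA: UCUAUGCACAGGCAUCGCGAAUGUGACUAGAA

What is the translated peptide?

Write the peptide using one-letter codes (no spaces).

start AUG at pos 3
pos 3: AUG -> M; peptide=M
pos 6: CAC -> H; peptide=MH
pos 9: AGG -> R; peptide=MHR
pos 12: CAU -> H; peptide=MHRH
pos 15: CGC -> R; peptide=MHRHR
pos 18: GAA -> E; peptide=MHRHRE
pos 21: UGU -> C; peptide=MHRHREC
pos 24: GAC -> D; peptide=MHRHRECD
pos 27: UAG -> STOP

Answer: MHRHRECD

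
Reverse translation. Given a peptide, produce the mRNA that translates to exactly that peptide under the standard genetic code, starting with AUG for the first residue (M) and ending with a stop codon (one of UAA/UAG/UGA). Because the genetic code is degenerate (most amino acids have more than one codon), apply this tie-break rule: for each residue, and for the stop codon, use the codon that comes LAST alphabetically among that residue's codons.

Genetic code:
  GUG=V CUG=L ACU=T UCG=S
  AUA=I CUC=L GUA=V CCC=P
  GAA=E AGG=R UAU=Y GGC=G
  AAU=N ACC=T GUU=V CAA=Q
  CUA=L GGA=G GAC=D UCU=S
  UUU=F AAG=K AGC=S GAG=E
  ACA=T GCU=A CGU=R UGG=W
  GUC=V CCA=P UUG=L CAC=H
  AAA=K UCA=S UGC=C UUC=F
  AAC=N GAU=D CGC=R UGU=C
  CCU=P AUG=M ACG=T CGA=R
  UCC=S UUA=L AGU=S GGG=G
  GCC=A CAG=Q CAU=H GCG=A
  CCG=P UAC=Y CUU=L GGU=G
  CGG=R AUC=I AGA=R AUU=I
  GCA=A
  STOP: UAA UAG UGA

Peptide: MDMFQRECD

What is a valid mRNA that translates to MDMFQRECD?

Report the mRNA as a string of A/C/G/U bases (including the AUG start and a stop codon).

residue 1: M -> AUG (start codon)
residue 2: D codons sorted = GAC,GAU -> pick last = GAU
residue 3: M -> AUG (only codon)
residue 4: F codons sorted = UUC,UUU -> pick last = UUU
residue 5: Q codons sorted = CAA,CAG -> pick last = CAG
residue 6: R codons sorted = AGA,AGG,CGA,CGC,CGG,CGU -> pick last = CGU
residue 7: E codons sorted = GAA,GAG -> pick last = GAG
residue 8: C codons sorted = UGC,UGU -> pick last = UGU
residue 9: D codons sorted = GAC,GAU -> pick last = GAU
terminator: stop codons sorted = UAA,UAG,UGA -> pick last = UGA

Answer: mRNA: AUGGAUAUGUUUCAGCGUGAGUGUGAUUGA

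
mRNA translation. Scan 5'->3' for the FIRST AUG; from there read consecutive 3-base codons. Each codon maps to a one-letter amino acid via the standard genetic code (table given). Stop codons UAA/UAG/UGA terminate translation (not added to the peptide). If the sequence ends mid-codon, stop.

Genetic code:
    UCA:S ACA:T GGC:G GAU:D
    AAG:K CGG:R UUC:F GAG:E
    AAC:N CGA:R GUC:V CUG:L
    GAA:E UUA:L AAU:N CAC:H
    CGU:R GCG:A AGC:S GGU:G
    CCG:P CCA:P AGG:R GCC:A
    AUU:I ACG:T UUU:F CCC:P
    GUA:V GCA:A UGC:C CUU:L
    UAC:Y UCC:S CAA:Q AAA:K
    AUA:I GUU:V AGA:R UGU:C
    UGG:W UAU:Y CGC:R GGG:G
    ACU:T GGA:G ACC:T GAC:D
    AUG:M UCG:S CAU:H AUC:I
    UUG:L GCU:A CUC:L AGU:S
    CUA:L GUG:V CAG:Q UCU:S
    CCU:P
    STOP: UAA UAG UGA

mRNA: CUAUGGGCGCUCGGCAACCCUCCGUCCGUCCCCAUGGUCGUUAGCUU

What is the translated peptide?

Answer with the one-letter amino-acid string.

Answer: MGARQPSVRPHGR

Derivation:
start AUG at pos 2
pos 2: AUG -> M; peptide=M
pos 5: GGC -> G; peptide=MG
pos 8: GCU -> A; peptide=MGA
pos 11: CGG -> R; peptide=MGAR
pos 14: CAA -> Q; peptide=MGARQ
pos 17: CCC -> P; peptide=MGARQP
pos 20: UCC -> S; peptide=MGARQPS
pos 23: GUC -> V; peptide=MGARQPSV
pos 26: CGU -> R; peptide=MGARQPSVR
pos 29: CCC -> P; peptide=MGARQPSVRP
pos 32: CAU -> H; peptide=MGARQPSVRPH
pos 35: GGU -> G; peptide=MGARQPSVRPHG
pos 38: CGU -> R; peptide=MGARQPSVRPHGR
pos 41: UAG -> STOP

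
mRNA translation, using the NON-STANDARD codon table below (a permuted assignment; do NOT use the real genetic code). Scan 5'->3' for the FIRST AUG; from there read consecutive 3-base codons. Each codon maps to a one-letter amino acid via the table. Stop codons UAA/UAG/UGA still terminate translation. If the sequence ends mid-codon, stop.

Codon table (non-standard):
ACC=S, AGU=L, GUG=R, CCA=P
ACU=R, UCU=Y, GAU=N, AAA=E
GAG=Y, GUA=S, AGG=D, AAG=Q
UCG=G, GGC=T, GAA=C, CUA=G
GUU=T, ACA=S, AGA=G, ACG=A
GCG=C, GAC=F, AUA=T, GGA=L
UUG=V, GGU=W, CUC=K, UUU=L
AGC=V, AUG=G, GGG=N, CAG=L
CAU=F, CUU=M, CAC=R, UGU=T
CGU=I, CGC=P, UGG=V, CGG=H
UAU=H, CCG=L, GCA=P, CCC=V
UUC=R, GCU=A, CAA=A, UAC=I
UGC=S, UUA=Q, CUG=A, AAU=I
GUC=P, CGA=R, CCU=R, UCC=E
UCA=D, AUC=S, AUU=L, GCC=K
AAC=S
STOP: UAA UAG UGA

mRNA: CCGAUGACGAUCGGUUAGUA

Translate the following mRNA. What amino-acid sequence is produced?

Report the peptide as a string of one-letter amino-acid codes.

Answer: GASW

Derivation:
start AUG at pos 3
pos 3: AUG -> G; peptide=G
pos 6: ACG -> A; peptide=GA
pos 9: AUC -> S; peptide=GAS
pos 12: GGU -> W; peptide=GASW
pos 15: UAG -> STOP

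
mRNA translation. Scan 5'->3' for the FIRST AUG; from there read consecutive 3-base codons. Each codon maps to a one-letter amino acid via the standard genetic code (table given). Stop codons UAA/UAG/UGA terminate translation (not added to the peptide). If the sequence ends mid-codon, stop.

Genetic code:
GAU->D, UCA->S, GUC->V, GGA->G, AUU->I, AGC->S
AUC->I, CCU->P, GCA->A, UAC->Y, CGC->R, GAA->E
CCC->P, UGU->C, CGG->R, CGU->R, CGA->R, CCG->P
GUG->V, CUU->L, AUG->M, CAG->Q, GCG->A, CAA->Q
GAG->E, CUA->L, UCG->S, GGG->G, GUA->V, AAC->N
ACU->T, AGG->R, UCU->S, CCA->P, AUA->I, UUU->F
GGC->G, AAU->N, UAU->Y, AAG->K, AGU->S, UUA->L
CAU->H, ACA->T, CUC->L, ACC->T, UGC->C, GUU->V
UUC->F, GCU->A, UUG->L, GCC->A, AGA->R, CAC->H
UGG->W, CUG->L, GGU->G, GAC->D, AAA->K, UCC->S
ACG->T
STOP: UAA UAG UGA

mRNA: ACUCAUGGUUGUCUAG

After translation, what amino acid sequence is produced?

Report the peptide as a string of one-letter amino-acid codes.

Answer: MVV

Derivation:
start AUG at pos 4
pos 4: AUG -> M; peptide=M
pos 7: GUU -> V; peptide=MV
pos 10: GUC -> V; peptide=MVV
pos 13: UAG -> STOP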